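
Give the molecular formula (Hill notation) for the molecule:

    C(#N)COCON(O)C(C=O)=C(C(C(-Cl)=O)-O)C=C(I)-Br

Heavy atoms from the SMILES: 1 Br, 10 C, 1 Cl, 1 I, 2 N, 6 O.
Implicit hydrogens by atom environment:
  5 × C: no H
  4 × O: no H
  3 × C: 1 H each → 3
  2 × C: 2 H each → 4
  2 × N: no H
  2 × O: 1 H each → 2
  1 × Br: no H
  1 × Cl: no H
  1 × I: no H
  Total hydrogens = 9.
Molecular formula: C10H9BrClIN2O6

C10H9BrClIN2O6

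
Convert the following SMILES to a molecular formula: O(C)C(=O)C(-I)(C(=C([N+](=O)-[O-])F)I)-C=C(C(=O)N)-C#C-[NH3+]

Heavy atoms from the SMILES: 10 C, 1 F, 2 I, 3 N, 5 O.
Implicit hydrogens by atom environment:
  8 × C: no H
  4 × O: no H
  2 × I: no H
  1 × C: 3 H
  1 × C: 1 H
  1 × F: no H
  1 × N (charge +1): 3 H
  1 × N: 2 H
  1 × N (charge +1): no H
  1 × O (charge -1): no H
  Total hydrogens = 9.
Net charge +1.
Molecular formula: C10H9FI2N3O5+

C10H9FI2N3O5+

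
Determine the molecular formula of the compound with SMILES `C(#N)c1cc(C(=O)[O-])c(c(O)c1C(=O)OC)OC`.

Heavy atoms from the SMILES: 11 C, 1 N, 6 O.
Implicit hydrogens by atom environment:
  5 × C (aromatic): no H
  4 × O: no H
  3 × C: no H
  2 × C: 3 H each → 6
  1 × C (aromatic): 1 H
  1 × N: no H
  1 × O: 1 H
  1 × O (charge -1): no H
  Total hydrogens = 8.
Net charge -1.
Molecular formula: C11H8NO6-

C11H8NO6-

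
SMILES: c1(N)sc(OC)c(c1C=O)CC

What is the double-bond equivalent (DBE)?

4

Molecular formula from the SMILES: C8H11NO2S.
DoU = (2C + 2 + N − H − X)/2 = (2·8 + 2 + 1 − 11 − 0)/2 = 8/2 = 4.
(Structurally: 1 ring(s) + 3 π bond(s) = 4.)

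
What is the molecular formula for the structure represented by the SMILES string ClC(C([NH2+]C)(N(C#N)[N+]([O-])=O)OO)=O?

C4H6ClN4O5+

Heavy atoms from the SMILES: 4 C, 1 Cl, 4 N, 5 O.
Implicit hydrogens by atom environment:
  3 × C: no H
  3 × O: no H
  2 × N: no H
  1 × C: 3 H
  1 × Cl: no H
  1 × N (charge +1): 2 H
  1 × N (charge +1): no H
  1 × O: 1 H
  1 × O (charge -1): no H
  Total hydrogens = 6.
Net charge +1.
Molecular formula: C4H6ClN4O5+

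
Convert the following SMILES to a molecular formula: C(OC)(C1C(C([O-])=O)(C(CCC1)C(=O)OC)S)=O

C11H15O6S-

Heavy atoms from the SMILES: 11 C, 6 O, 1 S.
Implicit hydrogens by atom environment:
  5 × O: no H
  4 × C: no H
  3 × C: 2 H each → 6
  2 × C: 3 H each → 6
  2 × C: 1 H each → 2
  1 × O (charge -1): no H
  1 × S: 1 H
  Total hydrogens = 15.
Net charge -1.
Molecular formula: C11H15O6S-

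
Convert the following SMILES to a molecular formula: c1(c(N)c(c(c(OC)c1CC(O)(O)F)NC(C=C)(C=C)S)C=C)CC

Heavy atoms from the SMILES: 18 C, 1 F, 2 N, 3 O, 1 S.
Implicit hydrogens by atom environment:
  6 × C (aromatic): no H
  5 × C: 2 H each → 10
  3 × C: 1 H each → 3
  2 × C: 3 H each → 6
  2 × C: no H
  2 × O: 1 H each → 2
  1 × F: no H
  1 × N: 2 H
  1 × N: 1 H
  1 × O: no H
  1 × S: 1 H
  Total hydrogens = 25.
Molecular formula: C18H25FN2O3S

C18H25FN2O3S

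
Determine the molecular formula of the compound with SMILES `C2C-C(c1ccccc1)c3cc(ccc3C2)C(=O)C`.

Heavy atoms from the SMILES: 18 C, 1 O.
Implicit hydrogens by atom environment:
  8 × C (aromatic): 1 H each → 8
  4 × C (aromatic): no H
  3 × C: 2 H each → 6
  1 × C: 3 H
  1 × C: 1 H
  1 × C: no H
  1 × O: no H
  Total hydrogens = 18.
Molecular formula: C18H18O

C18H18O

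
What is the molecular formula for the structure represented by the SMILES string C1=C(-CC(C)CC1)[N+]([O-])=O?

Heavy atoms from the SMILES: 7 C, 1 N, 2 O.
Implicit hydrogens by atom environment:
  3 × C: 2 H each → 6
  2 × C: 1 H each → 2
  1 × C: 3 H
  1 × C: no H
  1 × N (charge +1): no H
  1 × O: no H
  1 × O (charge -1): no H
  Total hydrogens = 11.
Molecular formula: C7H11NO2

C7H11NO2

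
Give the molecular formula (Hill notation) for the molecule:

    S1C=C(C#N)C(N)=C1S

Heavy atoms from the SMILES: 5 C, 2 N, 2 S.
Implicit hydrogens by atom environment:
  3 × C (aromatic): no H
  1 × C (aromatic): 1 H
  1 × C: no H
  1 × N: 2 H
  1 × N: no H
  1 × S: 1 H
  1 × S (aromatic): no H
  Total hydrogens = 4.
Molecular formula: C5H4N2S2

C5H4N2S2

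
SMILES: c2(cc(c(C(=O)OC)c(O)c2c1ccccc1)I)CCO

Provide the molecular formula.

C16H15IO4

Heavy atoms from the SMILES: 16 C, 1 I, 4 O.
Implicit hydrogens by atom environment:
  6 × C (aromatic): 1 H each → 6
  6 × C (aromatic): no H
  2 × C: 2 H each → 4
  2 × O: 1 H each → 2
  2 × O: no H
  1 × C: 3 H
  1 × C: no H
  1 × I: no H
  Total hydrogens = 15.
Molecular formula: C16H15IO4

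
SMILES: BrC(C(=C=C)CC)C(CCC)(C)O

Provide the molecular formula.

C11H19BrO

Heavy atoms from the SMILES: 1 Br, 11 C, 1 O.
Implicit hydrogens by atom environment:
  4 × C: 2 H each → 8
  3 × C: 3 H each → 9
  3 × C: no H
  1 × Br: no H
  1 × C: 1 H
  1 × O: 1 H
  Total hydrogens = 19.
Molecular formula: C11H19BrO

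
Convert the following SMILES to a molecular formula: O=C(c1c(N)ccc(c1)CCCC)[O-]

C11H14NO2-

Heavy atoms from the SMILES: 11 C, 1 N, 2 O.
Implicit hydrogens by atom environment:
  3 × C: 2 H each → 6
  3 × C (aromatic): 1 H each → 3
  3 × C (aromatic): no H
  1 × C: 3 H
  1 × C: no H
  1 × N: 2 H
  1 × O: no H
  1 × O (charge -1): no H
  Total hydrogens = 14.
Net charge -1.
Molecular formula: C11H14NO2-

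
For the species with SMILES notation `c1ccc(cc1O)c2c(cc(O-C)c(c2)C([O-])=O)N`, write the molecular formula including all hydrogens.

C14H12NO4-

Heavy atoms from the SMILES: 14 C, 1 N, 4 O.
Implicit hydrogens by atom environment:
  6 × C (aromatic): 1 H each → 6
  6 × C (aromatic): no H
  2 × O: no H
  1 × C: 3 H
  1 × C: no H
  1 × N: 2 H
  1 × O: 1 H
  1 × O (charge -1): no H
  Total hydrogens = 12.
Net charge -1.
Molecular formula: C14H12NO4-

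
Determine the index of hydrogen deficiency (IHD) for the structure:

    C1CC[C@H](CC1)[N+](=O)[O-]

Molecular formula from the SMILES: C6H11NO2.
DoU = (2C + 2 + N − H − X)/2 = (2·6 + 2 + 1 − 11 − 0)/2 = 4/2 = 2.
(Structurally: 1 ring(s) + 1 π bond(s) = 2.)

2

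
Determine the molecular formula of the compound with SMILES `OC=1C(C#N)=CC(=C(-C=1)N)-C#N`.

Heavy atoms from the SMILES: 8 C, 3 N, 1 O.
Implicit hydrogens by atom environment:
  4 × C (aromatic): no H
  2 × C (aromatic): 1 H each → 2
  2 × C: no H
  2 × N: no H
  1 × N: 2 H
  1 × O: 1 H
  Total hydrogens = 5.
Molecular formula: C8H5N3O

C8H5N3O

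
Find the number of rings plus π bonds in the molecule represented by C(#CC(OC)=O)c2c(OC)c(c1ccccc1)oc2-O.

Molecular formula from the SMILES: C15H12O5.
DoU = (2C + 2 + N − H − X)/2 = (2·15 + 2 + 0 − 12 − 0)/2 = 20/2 = 10.
(Structurally: 2 ring(s) + 8 π bond(s) = 10.)

10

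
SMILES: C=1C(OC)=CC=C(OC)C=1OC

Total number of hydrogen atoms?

Hydrogens are implicit in SMILES; fill each atom to its normal valence:
  3 × C: 3 H each → 9
  3 × C (aromatic): 1 H each → 3
  3 × C (aromatic): no H
  3 × O: no H
  Total hydrogens = 12.

12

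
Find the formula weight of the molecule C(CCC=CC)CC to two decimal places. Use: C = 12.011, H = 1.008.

Molecular formula: C8H16.
M = 8×12.011 + 16×1.008 = 112.22 g/mol.

112.22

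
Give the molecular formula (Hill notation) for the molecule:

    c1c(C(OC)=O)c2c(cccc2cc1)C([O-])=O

Heavy atoms from the SMILES: 13 C, 4 O.
Implicit hydrogens by atom environment:
  6 × C (aromatic): 1 H each → 6
  4 × C (aromatic): no H
  3 × O: no H
  2 × C: no H
  1 × C: 3 H
  1 × O (charge -1): no H
  Total hydrogens = 9.
Net charge -1.
Molecular formula: C13H9O4-

C13H9O4-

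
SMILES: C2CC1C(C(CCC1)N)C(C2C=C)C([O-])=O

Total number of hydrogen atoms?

20

Hydrogens are implicit in SMILES; fill each atom to its normal valence:
  6 × C: 2 H each → 12
  6 × C: 1 H each → 6
  1 × C: no H
  1 × N: 2 H
  1 × O: no H
  1 × O (charge -1): no H
  Total hydrogens = 20.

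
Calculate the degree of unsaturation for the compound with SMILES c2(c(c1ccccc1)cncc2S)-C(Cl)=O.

Molecular formula from the SMILES: C12H8ClNOS.
DoU = (2C + 2 + N − H − X)/2 = (2·12 + 2 + 1 − 8 − 1)/2 = 18/2 = 9.
(Structurally: 2 ring(s) + 7 π bond(s) = 9.)

9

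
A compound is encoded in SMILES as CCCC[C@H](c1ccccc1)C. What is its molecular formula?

Heavy atoms from the SMILES: 12 C.
Implicit hydrogens by atom environment:
  5 × C (aromatic): 1 H each → 5
  3 × C: 2 H each → 6
  2 × C: 3 H each → 6
  1 × C: 1 H
  1 × C (aromatic): no H
  Total hydrogens = 18.
Molecular formula: C12H18

C12H18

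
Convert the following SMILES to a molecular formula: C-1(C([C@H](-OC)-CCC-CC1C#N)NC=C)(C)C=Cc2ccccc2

Heavy atoms from the SMILES: 21 C, 2 N, 1 O.
Implicit hydrogens by atom environment:
  6 × C: 1 H each → 6
  5 × C: 2 H each → 10
  5 × C (aromatic): 1 H each → 5
  2 × C: 3 H each → 6
  2 × C: no H
  1 × C (aromatic): no H
  1 × N: 1 H
  1 × N: no H
  1 × O: no H
  Total hydrogens = 28.
Molecular formula: C21H28N2O

C21H28N2O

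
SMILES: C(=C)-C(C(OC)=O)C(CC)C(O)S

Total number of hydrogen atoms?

Hydrogens are implicit in SMILES; fill each atom to its normal valence:
  4 × C: 1 H each → 4
  2 × C: 3 H each → 6
  2 × C: 2 H each → 4
  2 × O: no H
  1 × C: no H
  1 × O: 1 H
  1 × S: 1 H
  Total hydrogens = 16.

16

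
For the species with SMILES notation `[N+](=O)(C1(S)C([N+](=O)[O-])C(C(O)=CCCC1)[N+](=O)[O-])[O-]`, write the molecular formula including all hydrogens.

C8H11N3O7S

Heavy atoms from the SMILES: 8 C, 3 N, 7 O, 1 S.
Implicit hydrogens by atom environment:
  3 × C: 2 H each → 6
  3 × C: 1 H each → 3
  3 × N (charge +1): no H
  3 × O: no H
  3 × O (charge -1): no H
  2 × C: no H
  1 × O: 1 H
  1 × S: 1 H
  Total hydrogens = 11.
Molecular formula: C8H11N3O7S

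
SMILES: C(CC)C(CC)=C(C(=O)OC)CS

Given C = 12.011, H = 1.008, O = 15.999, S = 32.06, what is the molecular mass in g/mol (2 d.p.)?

Molecular formula: C10H18O2S.
M = 10×12.011 + 18×1.008 + 2×15.999 + 1×32.06 = 202.31 g/mol.

202.31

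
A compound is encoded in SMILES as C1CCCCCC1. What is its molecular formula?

C7H14

Heavy atoms from the SMILES: 7 C.
Implicit hydrogens by atom environment:
  7 × C: 2 H each → 14
  Total hydrogens = 14.
Molecular formula: C7H14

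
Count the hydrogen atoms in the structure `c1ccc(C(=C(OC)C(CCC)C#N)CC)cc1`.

Hydrogens are implicit in SMILES; fill each atom to its normal valence:
  5 × C (aromatic): 1 H each → 5
  3 × C: 3 H each → 9
  3 × C: 2 H each → 6
  3 × C: no H
  1 × C: 1 H
  1 × C (aromatic): no H
  1 × N: no H
  1 × O: no H
  Total hydrogens = 21.

21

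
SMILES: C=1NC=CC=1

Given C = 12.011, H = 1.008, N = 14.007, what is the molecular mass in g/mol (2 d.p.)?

67.09

Molecular formula: C4H5N.
M = 4×12.011 + 5×1.008 + 1×14.007 = 67.09 g/mol.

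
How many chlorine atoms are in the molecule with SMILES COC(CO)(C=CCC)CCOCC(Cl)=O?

The symbol for chlorine appears 1 time in the SMILES.

1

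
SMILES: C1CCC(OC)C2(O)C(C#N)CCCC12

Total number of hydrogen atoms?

19

Hydrogens are implicit in SMILES; fill each atom to its normal valence:
  6 × C: 2 H each → 12
  3 × C: 1 H each → 3
  2 × C: no H
  1 × C: 3 H
  1 × N: no H
  1 × O: 1 H
  1 × O: no H
  Total hydrogens = 19.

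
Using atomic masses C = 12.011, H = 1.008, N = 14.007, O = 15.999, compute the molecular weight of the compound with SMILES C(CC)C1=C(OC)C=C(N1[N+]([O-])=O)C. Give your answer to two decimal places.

Molecular formula: C9H14N2O3.
M = 9×12.011 + 14×1.008 + 2×14.007 + 3×15.999 = 198.22 g/mol.

198.22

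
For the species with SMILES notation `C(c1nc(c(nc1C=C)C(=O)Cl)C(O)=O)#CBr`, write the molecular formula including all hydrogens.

Heavy atoms from the SMILES: 1 Br, 10 C, 1 Cl, 2 N, 3 O.
Implicit hydrogens by atom environment:
  4 × C (aromatic): no H
  4 × C: no H
  2 × N (aromatic): no H
  2 × O: no H
  1 × Br: no H
  1 × C: 2 H
  1 × C: 1 H
  1 × Cl: no H
  1 × O: 1 H
  Total hydrogens = 4.
Molecular formula: C10H4BrClN2O3

C10H4BrClN2O3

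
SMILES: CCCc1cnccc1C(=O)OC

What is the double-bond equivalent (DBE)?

Molecular formula from the SMILES: C10H13NO2.
DoU = (2C + 2 + N − H − X)/2 = (2·10 + 2 + 1 − 13 − 0)/2 = 10/2 = 5.
(Structurally: 1 ring(s) + 4 π bond(s) = 5.)

5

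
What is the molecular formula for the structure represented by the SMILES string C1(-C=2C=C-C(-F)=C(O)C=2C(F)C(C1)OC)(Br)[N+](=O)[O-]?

Heavy atoms from the SMILES: 1 Br, 11 C, 2 F, 1 N, 4 O.
Implicit hydrogens by atom environment:
  4 × C (aromatic): no H
  2 × C (aromatic): 1 H each → 2
  2 × C: 1 H each → 2
  2 × F: no H
  2 × O: no H
  1 × Br: no H
  1 × C: 3 H
  1 × C: 2 H
  1 × C: no H
  1 × N (charge +1): no H
  1 × O: 1 H
  1 × O (charge -1): no H
  Total hydrogens = 10.
Molecular formula: C11H10BrF2NO4

C11H10BrF2NO4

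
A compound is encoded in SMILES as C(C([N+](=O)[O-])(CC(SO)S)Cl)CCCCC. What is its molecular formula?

C9H18ClNO3S2

Heavy atoms from the SMILES: 9 C, 1 Cl, 1 N, 3 O, 2 S.
Implicit hydrogens by atom environment:
  6 × C: 2 H each → 12
  1 × C: 3 H
  1 × C: 1 H
  1 × C: no H
  1 × Cl: no H
  1 × N (charge +1): no H
  1 × O: 1 H
  1 × O: no H
  1 × O (charge -1): no H
  1 × S: 1 H
  1 × S: no H
  Total hydrogens = 18.
Molecular formula: C9H18ClNO3S2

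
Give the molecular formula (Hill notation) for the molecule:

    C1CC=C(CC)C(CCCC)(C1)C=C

C14H24

Heavy atoms from the SMILES: 14 C.
Implicit hydrogens by atom environment:
  8 × C: 2 H each → 16
  2 × C: 3 H each → 6
  2 × C: 1 H each → 2
  2 × C: no H
  Total hydrogens = 24.
Molecular formula: C14H24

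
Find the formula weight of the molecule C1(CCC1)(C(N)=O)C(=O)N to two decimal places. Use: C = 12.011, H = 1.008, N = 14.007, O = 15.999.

Molecular formula: C6H10N2O2.
M = 6×12.011 + 10×1.008 + 2×14.007 + 2×15.999 = 142.16 g/mol.

142.16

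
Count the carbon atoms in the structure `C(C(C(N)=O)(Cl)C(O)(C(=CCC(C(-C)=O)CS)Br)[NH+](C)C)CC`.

The symbol for carbon appears 15 times in the SMILES. (Cl is a single chlorine, not C + l.)

15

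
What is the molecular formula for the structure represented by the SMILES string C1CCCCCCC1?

Heavy atoms from the SMILES: 8 C.
Implicit hydrogens by atom environment:
  8 × C: 2 H each → 16
  Total hydrogens = 16.
Molecular formula: C8H16

C8H16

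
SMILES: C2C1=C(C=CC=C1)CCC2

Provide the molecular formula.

Heavy atoms from the SMILES: 10 C.
Implicit hydrogens by atom environment:
  4 × C: 2 H each → 8
  4 × C (aromatic): 1 H each → 4
  2 × C (aromatic): no H
  Total hydrogens = 12.
Molecular formula: C10H12

C10H12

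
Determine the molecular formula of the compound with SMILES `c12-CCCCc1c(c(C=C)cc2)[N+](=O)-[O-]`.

C12H13NO2

Heavy atoms from the SMILES: 12 C, 1 N, 2 O.
Implicit hydrogens by atom environment:
  5 × C: 2 H each → 10
  4 × C (aromatic): no H
  2 × C (aromatic): 1 H each → 2
  1 × C: 1 H
  1 × N (charge +1): no H
  1 × O: no H
  1 × O (charge -1): no H
  Total hydrogens = 13.
Molecular formula: C12H13NO2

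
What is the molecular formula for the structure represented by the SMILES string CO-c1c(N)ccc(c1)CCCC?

Heavy atoms from the SMILES: 11 C, 1 N, 1 O.
Implicit hydrogens by atom environment:
  3 × C: 2 H each → 6
  3 × C (aromatic): 1 H each → 3
  3 × C (aromatic): no H
  2 × C: 3 H each → 6
  1 × N: 2 H
  1 × O: no H
  Total hydrogens = 17.
Molecular formula: C11H17NO

C11H17NO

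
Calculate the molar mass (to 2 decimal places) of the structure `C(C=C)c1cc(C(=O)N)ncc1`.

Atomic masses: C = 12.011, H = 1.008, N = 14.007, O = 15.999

Molecular formula: C9H10N2O.
M = 9×12.011 + 10×1.008 + 2×14.007 + 1×15.999 = 162.19 g/mol.

162.19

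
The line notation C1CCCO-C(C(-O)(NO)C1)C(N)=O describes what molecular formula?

Heavy atoms from the SMILES: 8 C, 2 N, 4 O.
Implicit hydrogens by atom environment:
  5 × C: 2 H each → 10
  2 × C: no H
  2 × O: 1 H each → 2
  2 × O: no H
  1 × C: 1 H
  1 × N: 2 H
  1 × N: 1 H
  Total hydrogens = 16.
Molecular formula: C8H16N2O4

C8H16N2O4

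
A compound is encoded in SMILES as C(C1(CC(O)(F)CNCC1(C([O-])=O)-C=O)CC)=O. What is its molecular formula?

Heavy atoms from the SMILES: 11 C, 1 F, 1 N, 5 O.
Implicit hydrogens by atom environment:
  4 × C: 2 H each → 8
  4 × C: no H
  3 × O: no H
  2 × C: 1 H each → 2
  1 × C: 3 H
  1 × F: no H
  1 × N: 1 H
  1 × O: 1 H
  1 × O (charge -1): no H
  Total hydrogens = 15.
Net charge -1.
Molecular formula: C11H15FNO5-

C11H15FNO5-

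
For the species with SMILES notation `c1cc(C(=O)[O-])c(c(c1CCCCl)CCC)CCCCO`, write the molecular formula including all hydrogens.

C17H24ClO3-

Heavy atoms from the SMILES: 17 C, 1 Cl, 3 O.
Implicit hydrogens by atom environment:
  9 × C: 2 H each → 18
  4 × C (aromatic): no H
  2 × C (aromatic): 1 H each → 2
  1 × C: 3 H
  1 × C: no H
  1 × Cl: no H
  1 × O: 1 H
  1 × O: no H
  1 × O (charge -1): no H
  Total hydrogens = 24.
Net charge -1.
Molecular formula: C17H24ClO3-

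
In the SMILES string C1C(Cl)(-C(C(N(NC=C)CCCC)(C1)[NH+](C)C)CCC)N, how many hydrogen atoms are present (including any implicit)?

Hydrogens are implicit in SMILES; fill each atom to its normal valence:
  8 × C: 2 H each → 16
  4 × C: 3 H each → 12
  2 × C: 1 H each → 2
  2 × C: no H
  1 × Cl: no H
  1 × N: 2 H
  1 × N (charge +1): 1 H
  1 × N: 1 H
  1 × N: no H
  Total hydrogens = 34.

34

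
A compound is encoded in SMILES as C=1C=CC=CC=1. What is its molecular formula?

C6H6

Heavy atoms from the SMILES: 6 C.
Implicit hydrogens by atom environment:
  6 × C (aromatic): 1 H each → 6
  Total hydrogens = 6.
Molecular formula: C6H6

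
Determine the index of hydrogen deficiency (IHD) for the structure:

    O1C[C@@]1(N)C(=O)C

2

Molecular formula from the SMILES: C4H7NO2.
DoU = (2C + 2 + N − H − X)/2 = (2·4 + 2 + 1 − 7 − 0)/2 = 4/2 = 2.
(Structurally: 1 ring(s) + 1 π bond(s) = 2.)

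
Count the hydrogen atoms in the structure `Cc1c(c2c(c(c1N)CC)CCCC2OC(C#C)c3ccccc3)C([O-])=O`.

Hydrogens are implicit in SMILES; fill each atom to its normal valence:
  7 × C (aromatic): no H
  5 × C (aromatic): 1 H each → 5
  4 × C: 2 H each → 8
  3 × C: 1 H each → 3
  2 × C: 3 H each → 6
  2 × C: no H
  2 × O: no H
  1 × N: 2 H
  1 × O (charge -1): no H
  Total hydrogens = 24.

24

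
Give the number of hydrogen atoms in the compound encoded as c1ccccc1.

Hydrogens are implicit in SMILES; fill each atom to its normal valence:
  6 × C (aromatic): 1 H each → 6
  Total hydrogens = 6.

6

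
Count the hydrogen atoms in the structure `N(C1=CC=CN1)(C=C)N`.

Hydrogens are implicit in SMILES; fill each atom to its normal valence:
  3 × C (aromatic): 1 H each → 3
  1 × C: 2 H
  1 × C: 1 H
  1 × C (aromatic): no H
  1 × N: 2 H
  1 × N (aromatic): 1 H
  1 × N: no H
  Total hydrogens = 9.

9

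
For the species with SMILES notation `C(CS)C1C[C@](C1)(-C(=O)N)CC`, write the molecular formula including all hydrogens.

C9H17NOS

Heavy atoms from the SMILES: 9 C, 1 N, 1 O, 1 S.
Implicit hydrogens by atom environment:
  5 × C: 2 H each → 10
  2 × C: no H
  1 × C: 3 H
  1 × C: 1 H
  1 × N: 2 H
  1 × O: no H
  1 × S: 1 H
  Total hydrogens = 17.
Molecular formula: C9H17NOS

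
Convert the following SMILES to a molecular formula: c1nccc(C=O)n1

Heavy atoms from the SMILES: 5 C, 2 N, 1 O.
Implicit hydrogens by atom environment:
  3 × C (aromatic): 1 H each → 3
  2 × N (aromatic): no H
  1 × C: 1 H
  1 × C (aromatic): no H
  1 × O: no H
  Total hydrogens = 4.
Molecular formula: C5H4N2O

C5H4N2O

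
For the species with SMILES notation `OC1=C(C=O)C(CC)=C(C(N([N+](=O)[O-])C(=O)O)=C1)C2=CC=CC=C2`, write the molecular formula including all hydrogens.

Heavy atoms from the SMILES: 16 C, 2 N, 6 O.
Implicit hydrogens by atom environment:
  6 × C (aromatic): 1 H each → 6
  6 × C (aromatic): no H
  3 × O: no H
  2 × O: 1 H each → 2
  1 × C: 3 H
  1 × C: 2 H
  1 × C: 1 H
  1 × C: no H
  1 × N: no H
  1 × N (charge +1): no H
  1 × O (charge -1): no H
  Total hydrogens = 14.
Molecular formula: C16H14N2O6

C16H14N2O6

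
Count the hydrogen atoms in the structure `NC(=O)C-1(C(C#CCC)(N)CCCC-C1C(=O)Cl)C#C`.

19

Hydrogens are implicit in SMILES; fill each atom to its normal valence:
  7 × C: no H
  5 × C: 2 H each → 10
  2 × C: 1 H each → 2
  2 × N: 2 H each → 4
  2 × O: no H
  1 × C: 3 H
  1 × Cl: no H
  Total hydrogens = 19.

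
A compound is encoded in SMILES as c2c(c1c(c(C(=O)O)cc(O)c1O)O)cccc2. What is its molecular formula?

C13H10O5

Heavy atoms from the SMILES: 13 C, 5 O.
Implicit hydrogens by atom environment:
  6 × C (aromatic): 1 H each → 6
  6 × C (aromatic): no H
  4 × O: 1 H each → 4
  1 × C: no H
  1 × O: no H
  Total hydrogens = 10.
Molecular formula: C13H10O5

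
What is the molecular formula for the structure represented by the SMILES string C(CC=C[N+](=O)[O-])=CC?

Heavy atoms from the SMILES: 6 C, 1 N, 2 O.
Implicit hydrogens by atom environment:
  4 × C: 1 H each → 4
  1 × C: 3 H
  1 × C: 2 H
  1 × N (charge +1): no H
  1 × O: no H
  1 × O (charge -1): no H
  Total hydrogens = 9.
Molecular formula: C6H9NO2

C6H9NO2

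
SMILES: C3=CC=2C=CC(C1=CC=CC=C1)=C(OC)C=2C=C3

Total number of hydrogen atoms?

Hydrogens are implicit in SMILES; fill each atom to its normal valence:
  11 × C (aromatic): 1 H each → 11
  5 × C (aromatic): no H
  1 × C: 3 H
  1 × O: no H
  Total hydrogens = 14.

14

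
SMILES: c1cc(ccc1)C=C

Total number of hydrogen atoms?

8

Hydrogens are implicit in SMILES; fill each atom to its normal valence:
  5 × C (aromatic): 1 H each → 5
  1 × C: 2 H
  1 × C: 1 H
  1 × C (aromatic): no H
  Total hydrogens = 8.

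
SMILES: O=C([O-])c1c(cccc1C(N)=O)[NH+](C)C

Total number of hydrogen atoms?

12

Hydrogens are implicit in SMILES; fill each atom to its normal valence:
  3 × C (aromatic): 1 H each → 3
  3 × C (aromatic): no H
  2 × C: 3 H each → 6
  2 × C: no H
  2 × O: no H
  1 × N: 2 H
  1 × N (charge +1): 1 H
  1 × O (charge -1): no H
  Total hydrogens = 12.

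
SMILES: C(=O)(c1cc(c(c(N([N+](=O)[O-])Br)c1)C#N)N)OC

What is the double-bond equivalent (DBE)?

Molecular formula from the SMILES: C9H7BrN4O4.
DoU = (2C + 2 + N − H − X)/2 = (2·9 + 2 + 4 − 7 − 1)/2 = 16/2 = 8.
(Structurally: 1 ring(s) + 7 π bond(s) = 8.)

8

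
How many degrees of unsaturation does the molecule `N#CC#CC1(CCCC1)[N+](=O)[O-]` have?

6

Molecular formula from the SMILES: C8H8N2O2.
DoU = (2C + 2 + N − H − X)/2 = (2·8 + 2 + 2 − 8 − 0)/2 = 12/2 = 6.
(Structurally: 1 ring(s) + 5 π bond(s) = 6.)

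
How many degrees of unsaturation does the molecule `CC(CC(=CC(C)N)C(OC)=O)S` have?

Molecular formula from the SMILES: C9H17NO2S.
DoU = (2C + 2 + N − H − X)/2 = (2·9 + 2 + 1 − 17 − 0)/2 = 4/2 = 2.
(Structurally: 0 ring(s) + 2 π bond(s) = 2.)

2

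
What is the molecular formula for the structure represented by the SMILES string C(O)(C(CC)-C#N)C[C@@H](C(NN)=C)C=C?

Heavy atoms from the SMILES: 11 C, 3 N, 1 O.
Implicit hydrogens by atom environment:
  4 × C: 2 H each → 8
  4 × C: 1 H each → 4
  2 × C: no H
  1 × C: 3 H
  1 × N: 2 H
  1 × N: 1 H
  1 × N: no H
  1 × O: 1 H
  Total hydrogens = 19.
Molecular formula: C11H19N3O

C11H19N3O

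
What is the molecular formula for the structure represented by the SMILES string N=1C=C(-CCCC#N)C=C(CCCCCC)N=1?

C14H21N3

Heavy atoms from the SMILES: 14 C, 3 N.
Implicit hydrogens by atom environment:
  8 × C: 2 H each → 16
  2 × C (aromatic): 1 H each → 2
  2 × C (aromatic): no H
  2 × N (aromatic): no H
  1 × C: 3 H
  1 × C: no H
  1 × N: no H
  Total hydrogens = 21.
Molecular formula: C14H21N3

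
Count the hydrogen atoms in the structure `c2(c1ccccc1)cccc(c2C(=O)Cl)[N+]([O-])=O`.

Hydrogens are implicit in SMILES; fill each atom to its normal valence:
  8 × C (aromatic): 1 H each → 8
  4 × C (aromatic): no H
  2 × O: no H
  1 × C: no H
  1 × Cl: no H
  1 × N (charge +1): no H
  1 × O (charge -1): no H
  Total hydrogens = 8.

8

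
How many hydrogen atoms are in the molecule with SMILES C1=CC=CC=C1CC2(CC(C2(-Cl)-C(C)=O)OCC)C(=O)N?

20

Hydrogens are implicit in SMILES; fill each atom to its normal valence:
  5 × C (aromatic): 1 H each → 5
  4 × C: no H
  3 × C: 2 H each → 6
  3 × O: no H
  2 × C: 3 H each → 6
  1 × C: 1 H
  1 × C (aromatic): no H
  1 × Cl: no H
  1 × N: 2 H
  Total hydrogens = 20.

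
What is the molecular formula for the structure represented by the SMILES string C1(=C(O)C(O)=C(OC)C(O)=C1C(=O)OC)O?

Heavy atoms from the SMILES: 9 C, 7 O.
Implicit hydrogens by atom environment:
  6 × C (aromatic): no H
  4 × O: 1 H each → 4
  3 × O: no H
  2 × C: 3 H each → 6
  1 × C: no H
  Total hydrogens = 10.
Molecular formula: C9H10O7

C9H10O7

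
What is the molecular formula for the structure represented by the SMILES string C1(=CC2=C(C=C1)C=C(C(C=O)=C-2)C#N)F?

C12H6FNO

Heavy atoms from the SMILES: 12 C, 1 F, 1 N, 1 O.
Implicit hydrogens by atom environment:
  5 × C (aromatic): 1 H each → 5
  5 × C (aromatic): no H
  1 × C: 1 H
  1 × C: no H
  1 × F: no H
  1 × N: no H
  1 × O: no H
  Total hydrogens = 6.
Molecular formula: C12H6FNO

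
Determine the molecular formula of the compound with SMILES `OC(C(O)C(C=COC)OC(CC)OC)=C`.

Heavy atoms from the SMILES: 11 C, 5 O.
Implicit hydrogens by atom environment:
  5 × C: 1 H each → 5
  3 × C: 3 H each → 9
  3 × O: no H
  2 × C: 2 H each → 4
  2 × O: 1 H each → 2
  1 × C: no H
  Total hydrogens = 20.
Molecular formula: C11H20O5

C11H20O5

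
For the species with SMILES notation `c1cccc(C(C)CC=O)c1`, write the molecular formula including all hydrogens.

C10H12O

Heavy atoms from the SMILES: 10 C, 1 O.
Implicit hydrogens by atom environment:
  5 × C (aromatic): 1 H each → 5
  2 × C: 1 H each → 2
  1 × C: 3 H
  1 × C: 2 H
  1 × C (aromatic): no H
  1 × O: no H
  Total hydrogens = 12.
Molecular formula: C10H12O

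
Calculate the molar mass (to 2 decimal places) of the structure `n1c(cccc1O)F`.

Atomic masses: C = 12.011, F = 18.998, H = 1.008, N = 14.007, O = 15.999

Molecular formula: C5H4FNO.
M = 5×12.011 + 1×18.998 + 4×1.008 + 1×14.007 + 1×15.999 = 113.09 g/mol.

113.09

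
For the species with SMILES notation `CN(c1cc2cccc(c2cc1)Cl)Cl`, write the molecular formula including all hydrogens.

C11H9Cl2N

Heavy atoms from the SMILES: 11 C, 2 Cl, 1 N.
Implicit hydrogens by atom environment:
  6 × C (aromatic): 1 H each → 6
  4 × C (aromatic): no H
  2 × Cl: no H
  1 × C: 3 H
  1 × N: no H
  Total hydrogens = 9.
Molecular formula: C11H9Cl2N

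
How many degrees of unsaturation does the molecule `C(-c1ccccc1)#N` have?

Molecular formula from the SMILES: C7H5N.
DoU = (2C + 2 + N − H − X)/2 = (2·7 + 2 + 1 − 5 − 0)/2 = 12/2 = 6.
(Structurally: 1 ring(s) + 5 π bond(s) = 6.)

6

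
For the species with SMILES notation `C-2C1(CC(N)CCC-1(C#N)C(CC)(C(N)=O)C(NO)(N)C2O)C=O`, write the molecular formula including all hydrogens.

C15H25N5O4

Heavy atoms from the SMILES: 15 C, 5 N, 4 O.
Implicit hydrogens by atom environment:
  6 × C: no H
  5 × C: 2 H each → 10
  3 × C: 1 H each → 3
  3 × N: 2 H each → 6
  2 × O: 1 H each → 2
  2 × O: no H
  1 × C: 3 H
  1 × N: 1 H
  1 × N: no H
  Total hydrogens = 25.
Molecular formula: C15H25N5O4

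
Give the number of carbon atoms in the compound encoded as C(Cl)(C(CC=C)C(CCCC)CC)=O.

12

The symbol for carbon appears 12 times in the SMILES. (Cl is a single chlorine, not C + l.)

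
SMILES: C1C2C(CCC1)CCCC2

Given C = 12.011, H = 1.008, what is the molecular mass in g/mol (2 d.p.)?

Molecular formula: C10H18.
M = 10×12.011 + 18×1.008 = 138.25 g/mol.

138.25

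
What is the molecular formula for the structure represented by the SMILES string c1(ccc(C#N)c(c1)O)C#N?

C8H4N2O

Heavy atoms from the SMILES: 8 C, 2 N, 1 O.
Implicit hydrogens by atom environment:
  3 × C (aromatic): 1 H each → 3
  3 × C (aromatic): no H
  2 × C: no H
  2 × N: no H
  1 × O: 1 H
  Total hydrogens = 4.
Molecular formula: C8H4N2O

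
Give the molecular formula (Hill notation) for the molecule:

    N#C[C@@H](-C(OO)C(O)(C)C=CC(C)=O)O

Heavy atoms from the SMILES: 9 C, 1 N, 5 O.
Implicit hydrogens by atom environment:
  4 × C: 1 H each → 4
  3 × C: no H
  3 × O: 1 H each → 3
  2 × C: 3 H each → 6
  2 × O: no H
  1 × N: no H
  Total hydrogens = 13.
Molecular formula: C9H13NO5

C9H13NO5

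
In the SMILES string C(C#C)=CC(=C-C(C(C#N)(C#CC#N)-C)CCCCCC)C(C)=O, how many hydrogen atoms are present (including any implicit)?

24

Hydrogens are implicit in SMILES; fill each atom to its normal valence:
  8 × C: no H
  5 × C: 2 H each → 10
  5 × C: 1 H each → 5
  3 × C: 3 H each → 9
  2 × N: no H
  1 × O: no H
  Total hydrogens = 24.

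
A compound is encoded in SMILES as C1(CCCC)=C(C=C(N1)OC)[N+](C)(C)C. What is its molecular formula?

Heavy atoms from the SMILES: 12 C, 2 N, 1 O.
Implicit hydrogens by atom environment:
  5 × C: 3 H each → 15
  3 × C: 2 H each → 6
  3 × C (aromatic): no H
  1 × C (aromatic): 1 H
  1 × N (aromatic): 1 H
  1 × N (charge +1): no H
  1 × O: no H
  Total hydrogens = 23.
Net charge +1.
Molecular formula: C12H23N2O+

C12H23N2O+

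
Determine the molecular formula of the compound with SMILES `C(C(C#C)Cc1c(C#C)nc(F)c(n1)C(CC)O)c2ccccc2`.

C20H19FN2O

Heavy atoms from the SMILES: 20 C, 1 F, 2 N, 1 O.
Implicit hydrogens by atom environment:
  5 × C (aromatic): 1 H each → 5
  5 × C (aromatic): no H
  4 × C: 1 H each → 4
  3 × C: 2 H each → 6
  2 × C: no H
  2 × N (aromatic): no H
  1 × C: 3 H
  1 × F: no H
  1 × O: 1 H
  Total hydrogens = 19.
Molecular formula: C20H19FN2O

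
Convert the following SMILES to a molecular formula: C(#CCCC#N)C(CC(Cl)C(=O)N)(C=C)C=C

Heavy atoms from the SMILES: 13 C, 1 Cl, 2 N, 1 O.
Implicit hydrogens by atom environment:
  5 × C: 2 H each → 10
  5 × C: no H
  3 × C: 1 H each → 3
  1 × Cl: no H
  1 × N: 2 H
  1 × N: no H
  1 × O: no H
  Total hydrogens = 15.
Molecular formula: C13H15ClN2O

C13H15ClN2O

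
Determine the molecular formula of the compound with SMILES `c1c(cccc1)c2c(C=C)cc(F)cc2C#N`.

Heavy atoms from the SMILES: 15 C, 1 F, 1 N.
Implicit hydrogens by atom environment:
  7 × C (aromatic): 1 H each → 7
  5 × C (aromatic): no H
  1 × C: 2 H
  1 × C: 1 H
  1 × C: no H
  1 × F: no H
  1 × N: no H
  Total hydrogens = 10.
Molecular formula: C15H10FN

C15H10FN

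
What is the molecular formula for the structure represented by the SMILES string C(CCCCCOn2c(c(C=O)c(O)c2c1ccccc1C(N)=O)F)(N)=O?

Heavy atoms from the SMILES: 18 C, 1 F, 3 N, 5 O.
Implicit hydrogens by atom environment:
  6 × C (aromatic): no H
  5 × C: 2 H each → 10
  4 × C (aromatic): 1 H each → 4
  4 × O: no H
  2 × C: no H
  2 × N: 2 H each → 4
  1 × C: 1 H
  1 × F: no H
  1 × N (aromatic): no H
  1 × O: 1 H
  Total hydrogens = 20.
Molecular formula: C18H20FN3O5

C18H20FN3O5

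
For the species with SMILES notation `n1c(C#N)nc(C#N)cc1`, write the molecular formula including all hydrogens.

C6H2N4

Heavy atoms from the SMILES: 6 C, 4 N.
Implicit hydrogens by atom environment:
  2 × C (aromatic): 1 H each → 2
  2 × C (aromatic): no H
  2 × C: no H
  2 × N (aromatic): no H
  2 × N: no H
  Total hydrogens = 2.
Molecular formula: C6H2N4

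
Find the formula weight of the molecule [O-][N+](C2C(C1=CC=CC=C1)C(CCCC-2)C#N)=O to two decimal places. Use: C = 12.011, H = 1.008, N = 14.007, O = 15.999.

Molecular formula: C14H16N2O2.
M = 14×12.011 + 16×1.008 + 2×14.007 + 2×15.999 = 244.29 g/mol.

244.29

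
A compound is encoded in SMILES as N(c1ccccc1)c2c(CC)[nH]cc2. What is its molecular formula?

Heavy atoms from the SMILES: 12 C, 2 N.
Implicit hydrogens by atom environment:
  7 × C (aromatic): 1 H each → 7
  3 × C (aromatic): no H
  1 × C: 3 H
  1 × C: 2 H
  1 × N (aromatic): 1 H
  1 × N: 1 H
  Total hydrogens = 14.
Molecular formula: C12H14N2

C12H14N2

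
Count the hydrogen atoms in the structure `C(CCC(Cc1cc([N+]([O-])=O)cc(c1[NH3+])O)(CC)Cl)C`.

Hydrogens are implicit in SMILES; fill each atom to its normal valence:
  5 × C: 2 H each → 10
  4 × C (aromatic): no H
  2 × C: 3 H each → 6
  2 × C (aromatic): 1 H each → 2
  1 × C: no H
  1 × Cl: no H
  1 × N (charge +1): 3 H
  1 × N (charge +1): no H
  1 × O: 1 H
  1 × O: no H
  1 × O (charge -1): no H
  Total hydrogens = 22.

22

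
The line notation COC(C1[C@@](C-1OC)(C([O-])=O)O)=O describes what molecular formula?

C7H9O6-

Heavy atoms from the SMILES: 7 C, 6 O.
Implicit hydrogens by atom environment:
  4 × O: no H
  3 × C: no H
  2 × C: 3 H each → 6
  2 × C: 1 H each → 2
  1 × O: 1 H
  1 × O (charge -1): no H
  Total hydrogens = 9.
Net charge -1.
Molecular formula: C7H9O6-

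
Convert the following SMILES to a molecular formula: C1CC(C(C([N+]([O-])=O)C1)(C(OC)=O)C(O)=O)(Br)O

C9H12BrNO7

Heavy atoms from the SMILES: 1 Br, 9 C, 1 N, 7 O.
Implicit hydrogens by atom environment:
  4 × C: no H
  4 × O: no H
  3 × C: 2 H each → 6
  2 × O: 1 H each → 2
  1 × Br: no H
  1 × C: 3 H
  1 × C: 1 H
  1 × N (charge +1): no H
  1 × O (charge -1): no H
  Total hydrogens = 12.
Molecular formula: C9H12BrNO7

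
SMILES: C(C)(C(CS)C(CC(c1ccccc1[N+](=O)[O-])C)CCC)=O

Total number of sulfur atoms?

1

The symbol for sulfur appears 1 time in the SMILES.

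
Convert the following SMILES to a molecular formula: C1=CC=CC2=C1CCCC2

C10H12

Heavy atoms from the SMILES: 10 C.
Implicit hydrogens by atom environment:
  4 × C: 2 H each → 8
  4 × C (aromatic): 1 H each → 4
  2 × C (aromatic): no H
  Total hydrogens = 12.
Molecular formula: C10H12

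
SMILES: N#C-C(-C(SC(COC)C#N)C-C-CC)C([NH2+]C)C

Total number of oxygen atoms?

1

The symbol for oxygen appears 1 time in the SMILES.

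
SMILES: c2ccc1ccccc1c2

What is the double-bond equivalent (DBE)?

Molecular formula from the SMILES: C10H8.
DoU = (2C + 2 + N − H − X)/2 = (2·10 + 2 + 0 − 8 − 0)/2 = 14/2 = 7.
(Structurally: 2 ring(s) + 5 π bond(s) = 7.)

7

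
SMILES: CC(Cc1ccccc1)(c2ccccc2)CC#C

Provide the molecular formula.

C18H18

Heavy atoms from the SMILES: 18 C.
Implicit hydrogens by atom environment:
  10 × C (aromatic): 1 H each → 10
  2 × C: 2 H each → 4
  2 × C: no H
  2 × C (aromatic): no H
  1 × C: 3 H
  1 × C: 1 H
  Total hydrogens = 18.
Molecular formula: C18H18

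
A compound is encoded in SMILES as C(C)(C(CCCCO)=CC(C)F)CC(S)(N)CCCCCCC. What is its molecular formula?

Heavy atoms from the SMILES: 19 C, 1 F, 1 N, 1 O, 1 S.
Implicit hydrogens by atom environment:
  11 × C: 2 H each → 22
  3 × C: 3 H each → 9
  3 × C: 1 H each → 3
  2 × C: no H
  1 × F: no H
  1 × N: 2 H
  1 × O: 1 H
  1 × S: 1 H
  Total hydrogens = 38.
Molecular formula: C19H38FNOS

C19H38FNOS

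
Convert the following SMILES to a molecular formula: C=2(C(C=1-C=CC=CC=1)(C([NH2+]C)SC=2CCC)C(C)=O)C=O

Heavy atoms from the SMILES: 17 C, 1 N, 2 O, 1 S.
Implicit hydrogens by atom environment:
  5 × C (aromatic): 1 H each → 5
  4 × C: no H
  3 × C: 3 H each → 9
  2 × C: 2 H each → 4
  2 × C: 1 H each → 2
  2 × O: no H
  1 × C (aromatic): no H
  1 × N (charge +1): 2 H
  1 × S: no H
  Total hydrogens = 22.
Net charge +1.
Molecular formula: C17H22NO2S+

C17H22NO2S+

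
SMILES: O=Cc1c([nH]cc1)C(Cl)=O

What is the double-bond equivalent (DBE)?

5

Molecular formula from the SMILES: C6H4ClNO2.
DoU = (2C + 2 + N − H − X)/2 = (2·6 + 2 + 1 − 4 − 1)/2 = 10/2 = 5.
(Structurally: 1 ring(s) + 4 π bond(s) = 5.)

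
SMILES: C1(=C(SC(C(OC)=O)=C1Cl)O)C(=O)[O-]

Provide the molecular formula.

C7H4ClO5S-

Heavy atoms from the SMILES: 7 C, 1 Cl, 5 O, 1 S.
Implicit hydrogens by atom environment:
  4 × C (aromatic): no H
  3 × O: no H
  2 × C: no H
  1 × C: 3 H
  1 × Cl: no H
  1 × O: 1 H
  1 × O (charge -1): no H
  1 × S (aromatic): no H
  Total hydrogens = 4.
Net charge -1.
Molecular formula: C7H4ClO5S-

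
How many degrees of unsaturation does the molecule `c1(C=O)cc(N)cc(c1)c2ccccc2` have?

Molecular formula from the SMILES: C13H11NO.
DoU = (2C + 2 + N − H − X)/2 = (2·13 + 2 + 1 − 11 − 0)/2 = 18/2 = 9.
(Structurally: 2 ring(s) + 7 π bond(s) = 9.)

9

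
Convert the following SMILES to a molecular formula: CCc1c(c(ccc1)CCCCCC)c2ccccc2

C20H26

Heavy atoms from the SMILES: 20 C.
Implicit hydrogens by atom environment:
  8 × C (aromatic): 1 H each → 8
  6 × C: 2 H each → 12
  4 × C (aromatic): no H
  2 × C: 3 H each → 6
  Total hydrogens = 26.
Molecular formula: C20H26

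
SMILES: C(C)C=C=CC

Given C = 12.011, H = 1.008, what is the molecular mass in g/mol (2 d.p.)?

Molecular formula: C6H10.
M = 6×12.011 + 10×1.008 = 82.15 g/mol.

82.15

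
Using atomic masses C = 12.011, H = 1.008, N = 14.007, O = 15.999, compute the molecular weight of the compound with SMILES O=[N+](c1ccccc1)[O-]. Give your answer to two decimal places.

123.11

Molecular formula: C6H5NO2.
M = 6×12.011 + 5×1.008 + 1×14.007 + 2×15.999 = 123.11 g/mol.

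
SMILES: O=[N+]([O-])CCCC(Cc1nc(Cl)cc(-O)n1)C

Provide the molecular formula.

Heavy atoms from the SMILES: 10 C, 1 Cl, 3 N, 3 O.
Implicit hydrogens by atom environment:
  4 × C: 2 H each → 8
  3 × C (aromatic): no H
  2 × N (aromatic): no H
  1 × C: 3 H
  1 × C (aromatic): 1 H
  1 × C: 1 H
  1 × Cl: no H
  1 × N (charge +1): no H
  1 × O: 1 H
  1 × O: no H
  1 × O (charge -1): no H
  Total hydrogens = 14.
Molecular formula: C10H14ClN3O3

C10H14ClN3O3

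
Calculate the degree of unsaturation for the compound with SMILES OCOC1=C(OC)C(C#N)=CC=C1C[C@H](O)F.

6

Molecular formula from the SMILES: C11H12FNO4.
DoU = (2C + 2 + N − H − X)/2 = (2·11 + 2 + 1 − 12 − 1)/2 = 12/2 = 6.
(Structurally: 1 ring(s) + 5 π bond(s) = 6.)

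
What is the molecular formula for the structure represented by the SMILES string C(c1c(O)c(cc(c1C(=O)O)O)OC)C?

C10H12O5

Heavy atoms from the SMILES: 10 C, 5 O.
Implicit hydrogens by atom environment:
  5 × C (aromatic): no H
  3 × O: 1 H each → 3
  2 × C: 3 H each → 6
  2 × O: no H
  1 × C: 2 H
  1 × C (aromatic): 1 H
  1 × C: no H
  Total hydrogens = 12.
Molecular formula: C10H12O5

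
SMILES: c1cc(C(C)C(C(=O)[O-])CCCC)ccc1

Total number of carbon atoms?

The symbol for carbon appears 14 times in the SMILES. Lowercase c denotes aromatic carbon and counts toward C.

14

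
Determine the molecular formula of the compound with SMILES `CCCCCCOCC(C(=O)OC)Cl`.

Heavy atoms from the SMILES: 10 C, 1 Cl, 3 O.
Implicit hydrogens by atom environment:
  6 × C: 2 H each → 12
  3 × O: no H
  2 × C: 3 H each → 6
  1 × C: 1 H
  1 × C: no H
  1 × Cl: no H
  Total hydrogens = 19.
Molecular formula: C10H19ClO3

C10H19ClO3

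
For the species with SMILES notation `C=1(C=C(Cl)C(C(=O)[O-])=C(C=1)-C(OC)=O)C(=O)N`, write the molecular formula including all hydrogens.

C10H7ClNO5-

Heavy atoms from the SMILES: 10 C, 1 Cl, 1 N, 5 O.
Implicit hydrogens by atom environment:
  4 × C (aromatic): no H
  4 × O: no H
  3 × C: no H
  2 × C (aromatic): 1 H each → 2
  1 × C: 3 H
  1 × Cl: no H
  1 × N: 2 H
  1 × O (charge -1): no H
  Total hydrogens = 7.
Net charge -1.
Molecular formula: C10H7ClNO5-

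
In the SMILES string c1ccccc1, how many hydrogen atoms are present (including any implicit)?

Hydrogens are implicit in SMILES; fill each atom to its normal valence:
  6 × C (aromatic): 1 H each → 6
  Total hydrogens = 6.

6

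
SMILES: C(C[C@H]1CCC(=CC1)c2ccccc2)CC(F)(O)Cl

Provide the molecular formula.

C16H20ClFO

Heavy atoms from the SMILES: 16 C, 1 Cl, 1 F, 1 O.
Implicit hydrogens by atom environment:
  6 × C: 2 H each → 12
  5 × C (aromatic): 1 H each → 5
  2 × C: 1 H each → 2
  2 × C: no H
  1 × C (aromatic): no H
  1 × Cl: no H
  1 × F: no H
  1 × O: 1 H
  Total hydrogens = 20.
Molecular formula: C16H20ClFO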